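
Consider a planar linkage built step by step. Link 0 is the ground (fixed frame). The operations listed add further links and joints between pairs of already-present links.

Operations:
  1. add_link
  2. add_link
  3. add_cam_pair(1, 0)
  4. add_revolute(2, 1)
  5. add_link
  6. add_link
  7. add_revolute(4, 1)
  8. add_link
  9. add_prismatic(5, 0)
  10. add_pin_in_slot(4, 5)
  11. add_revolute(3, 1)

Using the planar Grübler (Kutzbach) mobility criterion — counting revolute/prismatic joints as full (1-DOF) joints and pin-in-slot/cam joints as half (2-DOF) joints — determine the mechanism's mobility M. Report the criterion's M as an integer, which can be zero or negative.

M = 5

ground; <1,0,0>
#1 <2,0,0>
#2 <3,0,0>
C:1↔0 J2 <3,0,1>
R:2↔1 J1 <3,1,1>
#3 <4,1,1>
#4 <5,1,1>
R:4↔1 J1 <5,2,1>
#5 <6,2,1>
P:5↔0 J1 <6,3,1>
PS:4↔5 J2 <6,3,2>
R:3↔1 J1 <6,4,2>
3×5 − 2×4 − 1×2 = 5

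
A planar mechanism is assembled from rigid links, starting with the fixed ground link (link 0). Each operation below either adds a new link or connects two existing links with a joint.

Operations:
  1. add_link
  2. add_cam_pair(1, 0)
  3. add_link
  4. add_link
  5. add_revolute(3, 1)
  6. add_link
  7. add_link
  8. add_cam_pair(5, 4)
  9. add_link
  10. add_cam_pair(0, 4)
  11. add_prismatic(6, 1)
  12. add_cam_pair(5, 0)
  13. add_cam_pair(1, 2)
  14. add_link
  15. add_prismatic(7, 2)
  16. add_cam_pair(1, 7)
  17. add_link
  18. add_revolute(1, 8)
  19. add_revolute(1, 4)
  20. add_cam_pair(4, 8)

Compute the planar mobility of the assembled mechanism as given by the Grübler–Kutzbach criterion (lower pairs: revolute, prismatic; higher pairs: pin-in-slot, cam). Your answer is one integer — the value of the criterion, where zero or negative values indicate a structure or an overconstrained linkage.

[1;0;0] (link 0 is ground)
L+ [2;0;0]
C(1,0)∈J2 [2;0;1]
L+ [3;0;1]
L+ [4;0;1]
R(3,1)∈J1 [4;1;1]
L+ [5;1;1]
L+ [6;1;1]
C(5,4)∈J2 [6;1;2]
L+ [7;1;2]
C(0,4)∈J2 [7;1;3]
P(6,1)∈J1 [7;2;3]
C(5,0)∈J2 [7;2;4]
C(1,2)∈J2 [7;2;5]
L+ [8;2;5]
P(7,2)∈J1 [8;3;5]
C(1,7)∈J2 [8;3;6]
L+ [9;3;6]
R(1,8)∈J1 [9;4;6]
R(1,4)∈J1 [9;5;6]
C(4,8)∈J2 [9;5;7]
mobility = 24 − 10 − 7 = 7

M = 7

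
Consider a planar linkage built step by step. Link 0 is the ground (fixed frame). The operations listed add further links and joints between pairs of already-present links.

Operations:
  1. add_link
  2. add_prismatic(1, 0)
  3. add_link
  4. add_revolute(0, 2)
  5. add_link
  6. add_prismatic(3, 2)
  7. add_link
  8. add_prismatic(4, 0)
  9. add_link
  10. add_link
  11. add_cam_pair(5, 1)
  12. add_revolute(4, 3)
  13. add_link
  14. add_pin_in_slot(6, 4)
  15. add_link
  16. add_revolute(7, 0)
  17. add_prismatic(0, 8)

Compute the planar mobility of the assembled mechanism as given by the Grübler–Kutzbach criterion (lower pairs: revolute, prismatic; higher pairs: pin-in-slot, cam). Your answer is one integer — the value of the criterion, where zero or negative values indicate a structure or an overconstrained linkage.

link 0 = ground. State L|J1|J2 = 1|0|0
+link1  2|0|0
P(1,0) f=1→J1  2|1|0
+link2  3|1|0
R(0,2) f=1→J1  3|2|0
+link3  4|2|0
P(3,2) f=1→J1  4|3|0
+link4  5|3|0
P(4,0) f=1→J1  5|4|0
+link5  6|4|0
+link6  7|4|0
C(5,1) f=2→J2  7|4|1
R(4,3) f=1→J1  7|5|1
+link7  8|5|1
PS(6,4) f=2→J2  8|5|2
+link8  9|5|2
R(7,0) f=1→J1  9|6|2
P(0,8) f=1→J1  9|7|2
M = 3(9−1)−2·7−2 = 24−14−2 = 8

M = 8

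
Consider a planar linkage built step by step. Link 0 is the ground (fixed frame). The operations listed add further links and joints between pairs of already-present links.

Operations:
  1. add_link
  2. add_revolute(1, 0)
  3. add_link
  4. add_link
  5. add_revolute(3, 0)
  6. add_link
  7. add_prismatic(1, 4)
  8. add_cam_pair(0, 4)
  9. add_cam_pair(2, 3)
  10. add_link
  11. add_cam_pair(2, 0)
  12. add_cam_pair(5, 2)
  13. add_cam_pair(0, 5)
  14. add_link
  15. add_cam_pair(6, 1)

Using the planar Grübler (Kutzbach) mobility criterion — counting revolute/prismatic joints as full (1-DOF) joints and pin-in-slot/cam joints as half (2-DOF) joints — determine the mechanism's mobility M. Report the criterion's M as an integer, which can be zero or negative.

[1;0;0] (link 0 is ground)
L+ [2;0;0]
R(1,0)∈J1 [2;1;0]
L+ [3;1;0]
L+ [4;1;0]
R(3,0)∈J1 [4;2;0]
L+ [5;2;0]
P(1,4)∈J1 [5;3;0]
C(0,4)∈J2 [5;3;1]
C(2,3)∈J2 [5;3;2]
L+ [6;3;2]
C(2,0)∈J2 [6;3;3]
C(5,2)∈J2 [6;3;4]
C(0,5)∈J2 [6;3;5]
L+ [7;3;5]
C(6,1)∈J2 [7;3;6]
mobility = 18 − 6 − 6 = 6

M = 6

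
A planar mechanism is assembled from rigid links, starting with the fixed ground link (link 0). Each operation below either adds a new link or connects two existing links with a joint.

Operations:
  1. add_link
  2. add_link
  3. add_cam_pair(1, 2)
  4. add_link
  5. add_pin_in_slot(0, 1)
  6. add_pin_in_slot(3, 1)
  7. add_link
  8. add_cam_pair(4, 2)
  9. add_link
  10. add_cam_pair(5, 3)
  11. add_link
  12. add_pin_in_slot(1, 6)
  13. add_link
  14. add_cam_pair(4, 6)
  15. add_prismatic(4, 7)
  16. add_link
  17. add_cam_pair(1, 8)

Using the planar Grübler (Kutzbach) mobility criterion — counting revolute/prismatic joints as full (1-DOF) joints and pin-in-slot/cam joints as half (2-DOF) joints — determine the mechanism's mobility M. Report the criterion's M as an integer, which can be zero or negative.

L=1 J1=0 J2=0
add link → L=2 J1=0 J2=0
add link → L=3 J1=0 J2=0
C@1,2 dof=2 J2 → L=3 J1=0 J2=1
add link → L=4 J1=0 J2=1
PS@0,1 dof=2 J2 → L=4 J1=0 J2=2
PS@3,1 dof=2 J2 → L=4 J1=0 J2=3
add link → L=5 J1=0 J2=3
C@4,2 dof=2 J2 → L=5 J1=0 J2=4
add link → L=6 J1=0 J2=4
C@5,3 dof=2 J2 → L=6 J1=0 J2=5
add link → L=7 J1=0 J2=5
PS@1,6 dof=2 J2 → L=7 J1=0 J2=6
add link → L=8 J1=0 J2=6
C@4,6 dof=2 J2 → L=8 J1=0 J2=7
P@4,7 dof=1 J1 → L=8 J1=1 J2=7
add link → L=9 J1=1 J2=7
C@1,8 dof=2 J2 → L=9 J1=1 J2=8
M=3(L−1)−2J1−J2=3·8−2·1−8=14

M = 14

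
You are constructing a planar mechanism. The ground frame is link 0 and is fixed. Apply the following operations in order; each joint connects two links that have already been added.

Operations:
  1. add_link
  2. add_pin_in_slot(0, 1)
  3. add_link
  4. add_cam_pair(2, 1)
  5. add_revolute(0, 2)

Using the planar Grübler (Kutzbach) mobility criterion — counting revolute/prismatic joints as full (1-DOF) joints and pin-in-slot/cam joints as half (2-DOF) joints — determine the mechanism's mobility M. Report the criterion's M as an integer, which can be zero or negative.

[1;0;0] (link 0 is ground)
L+ [2;0;0]
PS(0,1)∈J2 [2;0;1]
L+ [3;0;1]
C(2,1)∈J2 [3;0;2]
R(0,2)∈J1 [3;1;2]
mobility = 6 − 2 − 2 = 2

M = 2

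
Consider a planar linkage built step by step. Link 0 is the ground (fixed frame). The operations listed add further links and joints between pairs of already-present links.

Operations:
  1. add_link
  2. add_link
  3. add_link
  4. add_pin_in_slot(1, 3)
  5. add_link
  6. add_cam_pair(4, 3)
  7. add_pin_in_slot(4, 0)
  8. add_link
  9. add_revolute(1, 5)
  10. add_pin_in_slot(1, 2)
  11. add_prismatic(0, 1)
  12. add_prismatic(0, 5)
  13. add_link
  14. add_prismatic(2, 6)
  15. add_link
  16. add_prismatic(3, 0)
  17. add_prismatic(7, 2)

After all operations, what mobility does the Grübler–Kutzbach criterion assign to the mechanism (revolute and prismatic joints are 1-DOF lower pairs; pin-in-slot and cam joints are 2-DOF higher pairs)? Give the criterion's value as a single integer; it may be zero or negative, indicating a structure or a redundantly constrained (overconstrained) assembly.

M = 5

L=1 J1=0 J2=0
add link → L=2 J1=0 J2=0
add link → L=3 J1=0 J2=0
add link → L=4 J1=0 J2=0
PS@1,3 dof=2 J2 → L=4 J1=0 J2=1
add link → L=5 J1=0 J2=1
C@4,3 dof=2 J2 → L=5 J1=0 J2=2
PS@4,0 dof=2 J2 → L=5 J1=0 J2=3
add link → L=6 J1=0 J2=3
R@1,5 dof=1 J1 → L=6 J1=1 J2=3
PS@1,2 dof=2 J2 → L=6 J1=1 J2=4
P@0,1 dof=1 J1 → L=6 J1=2 J2=4
P@0,5 dof=1 J1 → L=6 J1=3 J2=4
add link → L=7 J1=3 J2=4
P@2,6 dof=1 J1 → L=7 J1=4 J2=4
add link → L=8 J1=4 J2=4
P@3,0 dof=1 J1 → L=8 J1=5 J2=4
P@7,2 dof=1 J1 → L=8 J1=6 J2=4
M=3(L−1)−2J1−J2=3·7−2·6−4=5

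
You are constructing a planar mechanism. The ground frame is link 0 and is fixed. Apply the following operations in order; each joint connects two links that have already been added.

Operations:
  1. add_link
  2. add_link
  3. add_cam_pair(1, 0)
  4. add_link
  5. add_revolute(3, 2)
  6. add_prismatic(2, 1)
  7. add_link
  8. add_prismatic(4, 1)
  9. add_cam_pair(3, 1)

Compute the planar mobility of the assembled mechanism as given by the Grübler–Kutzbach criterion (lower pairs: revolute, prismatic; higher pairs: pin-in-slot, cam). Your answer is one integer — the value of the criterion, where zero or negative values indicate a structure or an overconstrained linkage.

(L,J1,J2)=(1,0,0); link0 fixed
link1: (2,0,0)
link2: (3,0,0)
C 1-0 [J2]: (3,0,1)
link3: (4,0,1)
R 3-2 [J1]: (4,1,1)
P 2-1 [J1]: (4,2,1)
link4: (5,2,1)
P 4-1 [J1]: (5,3,1)
C 3-1 [J2]: (5,3,2)
Grübler: 3·4 − 2·3 − 2 = 4

M = 4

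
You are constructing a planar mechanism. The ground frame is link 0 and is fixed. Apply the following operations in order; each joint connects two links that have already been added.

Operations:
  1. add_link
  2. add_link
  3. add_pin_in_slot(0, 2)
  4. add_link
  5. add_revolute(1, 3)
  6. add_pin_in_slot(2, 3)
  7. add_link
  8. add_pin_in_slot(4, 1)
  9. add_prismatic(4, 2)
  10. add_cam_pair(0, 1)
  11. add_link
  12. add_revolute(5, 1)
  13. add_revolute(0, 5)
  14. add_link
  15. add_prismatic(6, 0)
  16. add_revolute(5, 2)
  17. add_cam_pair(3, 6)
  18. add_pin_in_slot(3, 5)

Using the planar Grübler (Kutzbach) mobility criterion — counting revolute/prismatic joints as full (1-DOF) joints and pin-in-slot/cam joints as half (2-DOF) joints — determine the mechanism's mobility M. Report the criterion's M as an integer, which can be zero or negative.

(L,J1,J2)=(1,0,0); link0 fixed
link1: (2,0,0)
link2: (3,0,0)
PS 0-2 [J2]: (3,0,1)
link3: (4,0,1)
R 1-3 [J1]: (4,1,1)
PS 2-3 [J2]: (4,1,2)
link4: (5,1,2)
PS 4-1 [J2]: (5,1,3)
P 4-2 [J1]: (5,2,3)
C 0-1 [J2]: (5,2,4)
link5: (6,2,4)
R 5-1 [J1]: (6,3,4)
R 0-5 [J1]: (6,4,4)
link6: (7,4,4)
P 6-0 [J1]: (7,5,4)
R 5-2 [J1]: (7,6,4)
C 3-6 [J2]: (7,6,5)
PS 3-5 [J2]: (7,6,6)
Grübler: 3·6 − 2·6 − 6 = 0

M = 0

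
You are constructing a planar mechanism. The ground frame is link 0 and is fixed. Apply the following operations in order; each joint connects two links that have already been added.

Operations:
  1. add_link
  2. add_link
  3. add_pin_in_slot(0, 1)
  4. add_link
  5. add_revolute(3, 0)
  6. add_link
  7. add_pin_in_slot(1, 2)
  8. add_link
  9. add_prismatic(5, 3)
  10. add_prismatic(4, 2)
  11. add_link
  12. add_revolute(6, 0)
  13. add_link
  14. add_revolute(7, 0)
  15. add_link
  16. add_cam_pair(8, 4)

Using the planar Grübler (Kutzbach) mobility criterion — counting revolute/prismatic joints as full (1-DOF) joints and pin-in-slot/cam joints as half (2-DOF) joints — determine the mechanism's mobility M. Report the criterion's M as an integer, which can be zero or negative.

M = 11

ground; <1,0,0>
#1 <2,0,0>
#2 <3,0,0>
PS:0↔1 J2 <3,0,1>
#3 <4,0,1>
R:3↔0 J1 <4,1,1>
#4 <5,1,1>
PS:1↔2 J2 <5,1,2>
#5 <6,1,2>
P:5↔3 J1 <6,2,2>
P:4↔2 J1 <6,3,2>
#6 <7,3,2>
R:6↔0 J1 <7,4,2>
#7 <8,4,2>
R:7↔0 J1 <8,5,2>
#8 <9,5,2>
C:8↔4 J2 <9,5,3>
3×8 − 2×5 − 1×3 = 11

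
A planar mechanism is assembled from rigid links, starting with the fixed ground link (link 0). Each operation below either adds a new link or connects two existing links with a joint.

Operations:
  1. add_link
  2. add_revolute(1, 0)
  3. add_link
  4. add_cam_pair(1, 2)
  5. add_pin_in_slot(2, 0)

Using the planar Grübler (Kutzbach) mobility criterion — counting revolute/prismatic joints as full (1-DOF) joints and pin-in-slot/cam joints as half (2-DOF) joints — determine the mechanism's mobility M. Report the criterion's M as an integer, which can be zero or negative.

link 0 = ground. State L|J1|J2 = 1|0|0
+link1  2|0|0
R(1,0) f=1→J1  2|1|0
+link2  3|1|0
C(1,2) f=2→J2  3|1|1
PS(2,0) f=2→J2  3|1|2
M = 3(3−1)−2·1−2 = 6−2−2 = 2

M = 2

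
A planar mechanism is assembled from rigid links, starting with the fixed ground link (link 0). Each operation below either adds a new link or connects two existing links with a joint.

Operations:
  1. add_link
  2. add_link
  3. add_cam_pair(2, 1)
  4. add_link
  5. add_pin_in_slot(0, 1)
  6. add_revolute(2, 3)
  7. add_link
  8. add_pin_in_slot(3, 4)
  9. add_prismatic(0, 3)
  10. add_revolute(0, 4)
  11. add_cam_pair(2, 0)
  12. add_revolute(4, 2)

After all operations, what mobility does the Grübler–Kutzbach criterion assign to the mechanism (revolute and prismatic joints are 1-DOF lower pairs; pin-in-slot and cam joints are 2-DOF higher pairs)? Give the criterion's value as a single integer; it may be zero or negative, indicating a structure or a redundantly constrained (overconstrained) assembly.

M = 0

ground; <1,0,0>
#1 <2,0,0>
#2 <3,0,0>
C:2↔1 J2 <3,0,1>
#3 <4,0,1>
PS:0↔1 J2 <4,0,2>
R:2↔3 J1 <4,1,2>
#4 <5,1,2>
PS:3↔4 J2 <5,1,3>
P:0↔3 J1 <5,2,3>
R:0↔4 J1 <5,3,3>
C:2↔0 J2 <5,3,4>
R:4↔2 J1 <5,4,4>
3×4 − 2×4 − 1×4 = 0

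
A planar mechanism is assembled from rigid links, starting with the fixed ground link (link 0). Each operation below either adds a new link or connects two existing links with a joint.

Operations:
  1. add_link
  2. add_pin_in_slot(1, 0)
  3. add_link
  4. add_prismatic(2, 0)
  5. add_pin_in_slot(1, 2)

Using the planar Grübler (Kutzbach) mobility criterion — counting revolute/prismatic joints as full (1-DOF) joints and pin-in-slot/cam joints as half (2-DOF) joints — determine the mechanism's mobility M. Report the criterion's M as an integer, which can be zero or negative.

ground; <1,0,0>
#1 <2,0,0>
PS:1↔0 J2 <2,0,1>
#2 <3,0,1>
P:2↔0 J1 <3,1,1>
PS:1↔2 J2 <3,1,2>
3×2 − 2×1 − 1×2 = 2

M = 2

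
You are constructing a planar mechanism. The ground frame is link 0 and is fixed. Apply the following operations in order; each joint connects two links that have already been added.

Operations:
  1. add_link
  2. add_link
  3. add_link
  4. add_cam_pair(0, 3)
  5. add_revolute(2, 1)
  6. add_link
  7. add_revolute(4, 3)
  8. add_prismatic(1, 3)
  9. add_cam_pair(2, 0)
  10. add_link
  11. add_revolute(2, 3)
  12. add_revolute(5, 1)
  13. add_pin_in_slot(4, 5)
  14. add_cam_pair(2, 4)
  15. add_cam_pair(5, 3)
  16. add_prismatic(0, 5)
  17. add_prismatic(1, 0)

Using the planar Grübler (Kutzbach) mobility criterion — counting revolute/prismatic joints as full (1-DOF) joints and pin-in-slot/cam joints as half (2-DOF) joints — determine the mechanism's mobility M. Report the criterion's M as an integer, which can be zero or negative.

ground; <1,0,0>
#1 <2,0,0>
#2 <3,0,0>
#3 <4,0,0>
C:0↔3 J2 <4,0,1>
R:2↔1 J1 <4,1,1>
#4 <5,1,1>
R:4↔3 J1 <5,2,1>
P:1↔3 J1 <5,3,1>
C:2↔0 J2 <5,3,2>
#5 <6,3,2>
R:2↔3 J1 <6,4,2>
R:5↔1 J1 <6,5,2>
PS:4↔5 J2 <6,5,3>
C:2↔4 J2 <6,5,4>
C:5↔3 J2 <6,5,5>
P:0↔5 J1 <6,6,5>
P:1↔0 J1 <6,7,5>
3×5 − 2×7 − 1×5 = -4

M = -4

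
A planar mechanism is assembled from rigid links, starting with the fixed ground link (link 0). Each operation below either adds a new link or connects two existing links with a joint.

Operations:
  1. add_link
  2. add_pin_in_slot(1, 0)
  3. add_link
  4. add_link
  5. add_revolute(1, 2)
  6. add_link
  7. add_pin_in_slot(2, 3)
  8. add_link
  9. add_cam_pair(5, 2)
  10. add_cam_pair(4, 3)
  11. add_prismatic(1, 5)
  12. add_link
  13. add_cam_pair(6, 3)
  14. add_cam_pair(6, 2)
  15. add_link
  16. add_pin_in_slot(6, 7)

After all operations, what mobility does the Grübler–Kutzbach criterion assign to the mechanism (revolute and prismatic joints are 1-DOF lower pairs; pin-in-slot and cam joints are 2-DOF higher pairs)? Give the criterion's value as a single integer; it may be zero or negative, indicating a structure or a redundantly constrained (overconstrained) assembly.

(L,J1,J2)=(1,0,0); link0 fixed
link1: (2,0,0)
PS 1-0 [J2]: (2,0,1)
link2: (3,0,1)
link3: (4,0,1)
R 1-2 [J1]: (4,1,1)
link4: (5,1,1)
PS 2-3 [J2]: (5,1,2)
link5: (6,1,2)
C 5-2 [J2]: (6,1,3)
C 4-3 [J2]: (6,1,4)
P 1-5 [J1]: (6,2,4)
link6: (7,2,4)
C 6-3 [J2]: (7,2,5)
C 6-2 [J2]: (7,2,6)
link7: (8,2,6)
PS 6-7 [J2]: (8,2,7)
Grübler: 3·7 − 2·2 − 7 = 10

M = 10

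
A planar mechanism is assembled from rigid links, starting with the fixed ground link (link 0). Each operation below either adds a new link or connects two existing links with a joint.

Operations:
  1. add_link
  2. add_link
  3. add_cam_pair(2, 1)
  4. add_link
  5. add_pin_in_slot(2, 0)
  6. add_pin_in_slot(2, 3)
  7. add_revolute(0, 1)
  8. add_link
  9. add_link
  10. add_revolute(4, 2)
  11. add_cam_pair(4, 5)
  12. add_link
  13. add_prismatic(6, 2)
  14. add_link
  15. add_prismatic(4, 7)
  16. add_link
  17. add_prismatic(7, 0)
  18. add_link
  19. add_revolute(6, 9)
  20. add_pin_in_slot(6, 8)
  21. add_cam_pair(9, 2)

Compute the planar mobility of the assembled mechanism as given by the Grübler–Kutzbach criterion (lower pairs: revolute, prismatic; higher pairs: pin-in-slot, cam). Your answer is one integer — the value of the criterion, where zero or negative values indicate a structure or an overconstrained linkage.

link 0 = ground. State L|J1|J2 = 1|0|0
+link1  2|0|0
+link2  3|0|0
C(2,1) f=2→J2  3|0|1
+link3  4|0|1
PS(2,0) f=2→J2  4|0|2
PS(2,3) f=2→J2  4|0|3
R(0,1) f=1→J1  4|1|3
+link4  5|1|3
+link5  6|1|3
R(4,2) f=1→J1  6|2|3
C(4,5) f=2→J2  6|2|4
+link6  7|2|4
P(6,2) f=1→J1  7|3|4
+link7  8|3|4
P(4,7) f=1→J1  8|4|4
+link8  9|4|4
P(7,0) f=1→J1  9|5|4
+link9  10|5|4
R(6,9) f=1→J1  10|6|4
PS(6,8) f=2→J2  10|6|5
C(9,2) f=2→J2  10|6|6
M = 3(10−1)−2·6−6 = 27−12−6 = 9

M = 9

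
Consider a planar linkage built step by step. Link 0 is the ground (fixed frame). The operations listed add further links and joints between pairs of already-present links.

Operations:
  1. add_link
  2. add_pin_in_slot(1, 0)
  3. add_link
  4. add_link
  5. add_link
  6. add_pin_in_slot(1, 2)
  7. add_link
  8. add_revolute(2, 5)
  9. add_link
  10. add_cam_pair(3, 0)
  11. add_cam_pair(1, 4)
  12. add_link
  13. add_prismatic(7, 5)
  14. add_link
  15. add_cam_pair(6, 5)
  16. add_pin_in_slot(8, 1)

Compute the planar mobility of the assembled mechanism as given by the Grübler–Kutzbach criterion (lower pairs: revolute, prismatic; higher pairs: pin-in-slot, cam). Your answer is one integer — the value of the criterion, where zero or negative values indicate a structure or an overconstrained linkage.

M = 14

L=1 J1=0 J2=0
add link → L=2 J1=0 J2=0
PS@1,0 dof=2 J2 → L=2 J1=0 J2=1
add link → L=3 J1=0 J2=1
add link → L=4 J1=0 J2=1
add link → L=5 J1=0 J2=1
PS@1,2 dof=2 J2 → L=5 J1=0 J2=2
add link → L=6 J1=0 J2=2
R@2,5 dof=1 J1 → L=6 J1=1 J2=2
add link → L=7 J1=1 J2=2
C@3,0 dof=2 J2 → L=7 J1=1 J2=3
C@1,4 dof=2 J2 → L=7 J1=1 J2=4
add link → L=8 J1=1 J2=4
P@7,5 dof=1 J1 → L=8 J1=2 J2=4
add link → L=9 J1=2 J2=4
C@6,5 dof=2 J2 → L=9 J1=2 J2=5
PS@8,1 dof=2 J2 → L=9 J1=2 J2=6
M=3(L−1)−2J1−J2=3·8−2·2−6=14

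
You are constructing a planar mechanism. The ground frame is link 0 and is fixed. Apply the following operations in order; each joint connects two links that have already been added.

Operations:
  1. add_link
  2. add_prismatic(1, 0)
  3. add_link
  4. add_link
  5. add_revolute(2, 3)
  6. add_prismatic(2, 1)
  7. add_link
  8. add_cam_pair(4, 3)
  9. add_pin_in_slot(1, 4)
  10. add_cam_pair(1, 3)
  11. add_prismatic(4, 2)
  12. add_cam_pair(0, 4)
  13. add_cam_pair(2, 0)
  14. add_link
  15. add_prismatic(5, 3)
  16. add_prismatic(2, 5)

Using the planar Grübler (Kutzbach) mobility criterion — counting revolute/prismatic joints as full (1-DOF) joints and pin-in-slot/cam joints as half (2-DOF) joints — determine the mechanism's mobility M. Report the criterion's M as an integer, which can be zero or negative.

M = -2

link 0 = ground. State L|J1|J2 = 1|0|0
+link1  2|0|0
P(1,0) f=1→J1  2|1|0
+link2  3|1|0
+link3  4|1|0
R(2,3) f=1→J1  4|2|0
P(2,1) f=1→J1  4|3|0
+link4  5|3|0
C(4,3) f=2→J2  5|3|1
PS(1,4) f=2→J2  5|3|2
C(1,3) f=2→J2  5|3|3
P(4,2) f=1→J1  5|4|3
C(0,4) f=2→J2  5|4|4
C(2,0) f=2→J2  5|4|5
+link5  6|4|5
P(5,3) f=1→J1  6|5|5
P(2,5) f=1→J1  6|6|5
M = 3(6−1)−2·6−5 = 15−12−5 = -2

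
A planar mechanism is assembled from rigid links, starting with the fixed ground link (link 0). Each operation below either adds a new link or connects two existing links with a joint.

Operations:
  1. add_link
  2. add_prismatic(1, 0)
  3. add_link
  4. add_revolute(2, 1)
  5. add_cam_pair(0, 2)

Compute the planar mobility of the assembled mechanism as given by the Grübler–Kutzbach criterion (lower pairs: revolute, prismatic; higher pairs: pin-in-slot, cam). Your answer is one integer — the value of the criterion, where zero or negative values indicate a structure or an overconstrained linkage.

(L,J1,J2)=(1,0,0); link0 fixed
link1: (2,0,0)
P 1-0 [J1]: (2,1,0)
link2: (3,1,0)
R 2-1 [J1]: (3,2,0)
C 0-2 [J2]: (3,2,1)
Grübler: 3·2 − 2·2 − 1 = 1

M = 1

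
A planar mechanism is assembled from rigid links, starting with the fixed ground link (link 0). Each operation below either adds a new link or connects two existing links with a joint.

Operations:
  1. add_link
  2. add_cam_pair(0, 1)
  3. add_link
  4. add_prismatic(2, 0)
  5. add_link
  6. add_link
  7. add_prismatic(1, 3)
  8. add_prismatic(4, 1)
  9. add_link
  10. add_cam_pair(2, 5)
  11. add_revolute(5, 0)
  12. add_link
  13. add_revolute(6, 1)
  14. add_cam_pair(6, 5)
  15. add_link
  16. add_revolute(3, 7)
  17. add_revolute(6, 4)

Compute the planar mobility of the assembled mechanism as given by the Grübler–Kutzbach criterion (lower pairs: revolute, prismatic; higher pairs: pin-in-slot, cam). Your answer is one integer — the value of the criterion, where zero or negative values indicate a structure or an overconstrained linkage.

[1;0;0] (link 0 is ground)
L+ [2;0;0]
C(0,1)∈J2 [2;0;1]
L+ [3;0;1]
P(2,0)∈J1 [3;1;1]
L+ [4;1;1]
L+ [5;1;1]
P(1,3)∈J1 [5;2;1]
P(4,1)∈J1 [5;3;1]
L+ [6;3;1]
C(2,5)∈J2 [6;3;2]
R(5,0)∈J1 [6;4;2]
L+ [7;4;2]
R(6,1)∈J1 [7;5;2]
C(6,5)∈J2 [7;5;3]
L+ [8;5;3]
R(3,7)∈J1 [8;6;3]
R(6,4)∈J1 [8;7;3]
mobility = 21 − 14 − 3 = 4

M = 4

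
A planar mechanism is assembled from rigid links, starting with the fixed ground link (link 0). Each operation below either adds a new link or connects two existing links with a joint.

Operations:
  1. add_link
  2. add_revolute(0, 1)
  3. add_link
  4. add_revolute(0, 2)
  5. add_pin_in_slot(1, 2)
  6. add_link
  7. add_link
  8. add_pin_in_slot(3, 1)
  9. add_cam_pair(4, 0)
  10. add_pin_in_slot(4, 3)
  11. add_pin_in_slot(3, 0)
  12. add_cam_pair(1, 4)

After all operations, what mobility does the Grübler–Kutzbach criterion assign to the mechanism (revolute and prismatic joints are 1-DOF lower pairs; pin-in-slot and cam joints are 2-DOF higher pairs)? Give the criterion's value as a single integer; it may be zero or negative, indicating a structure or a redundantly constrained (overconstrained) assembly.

M = 2

ground; <1,0,0>
#1 <2,0,0>
R:0↔1 J1 <2,1,0>
#2 <3,1,0>
R:0↔2 J1 <3,2,0>
PS:1↔2 J2 <3,2,1>
#3 <4,2,1>
#4 <5,2,1>
PS:3↔1 J2 <5,2,2>
C:4↔0 J2 <5,2,3>
PS:4↔3 J2 <5,2,4>
PS:3↔0 J2 <5,2,5>
C:1↔4 J2 <5,2,6>
3×4 − 2×2 − 1×6 = 2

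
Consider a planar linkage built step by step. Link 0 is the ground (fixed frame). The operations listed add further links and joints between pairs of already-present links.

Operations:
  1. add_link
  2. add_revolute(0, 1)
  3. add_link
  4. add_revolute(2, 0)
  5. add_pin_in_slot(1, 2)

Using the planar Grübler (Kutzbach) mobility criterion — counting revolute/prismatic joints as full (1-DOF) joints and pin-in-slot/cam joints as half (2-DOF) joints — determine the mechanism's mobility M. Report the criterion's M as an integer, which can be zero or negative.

(L,J1,J2)=(1,0,0); link0 fixed
link1: (2,0,0)
R 0-1 [J1]: (2,1,0)
link2: (3,1,0)
R 2-0 [J1]: (3,2,0)
PS 1-2 [J2]: (3,2,1)
Grübler: 3·2 − 2·2 − 1 = 1

M = 1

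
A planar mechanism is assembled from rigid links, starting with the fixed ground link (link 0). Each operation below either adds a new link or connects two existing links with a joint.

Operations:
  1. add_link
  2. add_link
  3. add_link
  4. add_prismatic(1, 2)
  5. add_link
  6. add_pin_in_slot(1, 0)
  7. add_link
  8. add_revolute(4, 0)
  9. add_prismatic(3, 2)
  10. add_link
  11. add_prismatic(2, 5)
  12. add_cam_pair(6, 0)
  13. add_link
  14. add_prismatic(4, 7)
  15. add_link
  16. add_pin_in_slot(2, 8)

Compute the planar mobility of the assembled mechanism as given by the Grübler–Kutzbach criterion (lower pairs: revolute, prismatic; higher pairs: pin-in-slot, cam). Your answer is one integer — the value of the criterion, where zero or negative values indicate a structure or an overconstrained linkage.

M = 11

ground; <1,0,0>
#1 <2,0,0>
#2 <3,0,0>
#3 <4,0,0>
P:1↔2 J1 <4,1,0>
#4 <5,1,0>
PS:1↔0 J2 <5,1,1>
#5 <6,1,1>
R:4↔0 J1 <6,2,1>
P:3↔2 J1 <6,3,1>
#6 <7,3,1>
P:2↔5 J1 <7,4,1>
C:6↔0 J2 <7,4,2>
#7 <8,4,2>
P:4↔7 J1 <8,5,2>
#8 <9,5,2>
PS:2↔8 J2 <9,5,3>
3×8 − 2×5 − 1×3 = 11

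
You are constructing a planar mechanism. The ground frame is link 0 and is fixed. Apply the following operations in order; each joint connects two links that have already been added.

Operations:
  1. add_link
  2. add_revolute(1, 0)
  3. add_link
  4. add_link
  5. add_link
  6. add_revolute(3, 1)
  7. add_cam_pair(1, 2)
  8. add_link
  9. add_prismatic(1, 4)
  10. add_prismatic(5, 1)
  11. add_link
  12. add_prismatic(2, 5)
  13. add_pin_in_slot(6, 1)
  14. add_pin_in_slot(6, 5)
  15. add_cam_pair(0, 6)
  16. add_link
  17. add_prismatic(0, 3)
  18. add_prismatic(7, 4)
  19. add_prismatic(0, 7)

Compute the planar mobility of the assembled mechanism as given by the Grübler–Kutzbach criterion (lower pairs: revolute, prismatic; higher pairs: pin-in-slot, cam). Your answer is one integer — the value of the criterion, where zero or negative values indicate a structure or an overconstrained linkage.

(L,J1,J2)=(1,0,0); link0 fixed
link1: (2,0,0)
R 1-0 [J1]: (2,1,0)
link2: (3,1,0)
link3: (4,1,0)
link4: (5,1,0)
R 3-1 [J1]: (5,2,0)
C 1-2 [J2]: (5,2,1)
link5: (6,2,1)
P 1-4 [J1]: (6,3,1)
P 5-1 [J1]: (6,4,1)
link6: (7,4,1)
P 2-5 [J1]: (7,5,1)
PS 6-1 [J2]: (7,5,2)
PS 6-5 [J2]: (7,5,3)
C 0-6 [J2]: (7,5,4)
link7: (8,5,4)
P 0-3 [J1]: (8,6,4)
P 7-4 [J1]: (8,7,4)
P 0-7 [J1]: (8,8,4)
Grübler: 3·7 − 2·8 − 4 = 1

M = 1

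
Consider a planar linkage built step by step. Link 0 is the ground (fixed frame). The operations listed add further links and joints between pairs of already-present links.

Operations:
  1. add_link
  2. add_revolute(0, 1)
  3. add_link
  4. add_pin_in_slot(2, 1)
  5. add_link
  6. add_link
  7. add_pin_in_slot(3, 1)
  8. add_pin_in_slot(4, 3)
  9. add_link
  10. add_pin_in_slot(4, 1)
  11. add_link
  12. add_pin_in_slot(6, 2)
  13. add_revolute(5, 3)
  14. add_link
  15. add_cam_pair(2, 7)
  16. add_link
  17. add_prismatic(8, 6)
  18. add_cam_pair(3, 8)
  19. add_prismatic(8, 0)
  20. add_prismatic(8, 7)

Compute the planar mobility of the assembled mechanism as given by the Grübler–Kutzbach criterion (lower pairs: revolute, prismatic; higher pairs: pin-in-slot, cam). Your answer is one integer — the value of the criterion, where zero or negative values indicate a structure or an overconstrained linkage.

(L,J1,J2)=(1,0,0); link0 fixed
link1: (2,0,0)
R 0-1 [J1]: (2,1,0)
link2: (3,1,0)
PS 2-1 [J2]: (3,1,1)
link3: (4,1,1)
link4: (5,1,1)
PS 3-1 [J2]: (5,1,2)
PS 4-3 [J2]: (5,1,3)
link5: (6,1,3)
PS 4-1 [J2]: (6,1,4)
link6: (7,1,4)
PS 6-2 [J2]: (7,1,5)
R 5-3 [J1]: (7,2,5)
link7: (8,2,5)
C 2-7 [J2]: (8,2,6)
link8: (9,2,6)
P 8-6 [J1]: (9,3,6)
C 3-8 [J2]: (9,3,7)
P 8-0 [J1]: (9,4,7)
P 8-7 [J1]: (9,5,7)
Grübler: 3·8 − 2·5 − 7 = 7

M = 7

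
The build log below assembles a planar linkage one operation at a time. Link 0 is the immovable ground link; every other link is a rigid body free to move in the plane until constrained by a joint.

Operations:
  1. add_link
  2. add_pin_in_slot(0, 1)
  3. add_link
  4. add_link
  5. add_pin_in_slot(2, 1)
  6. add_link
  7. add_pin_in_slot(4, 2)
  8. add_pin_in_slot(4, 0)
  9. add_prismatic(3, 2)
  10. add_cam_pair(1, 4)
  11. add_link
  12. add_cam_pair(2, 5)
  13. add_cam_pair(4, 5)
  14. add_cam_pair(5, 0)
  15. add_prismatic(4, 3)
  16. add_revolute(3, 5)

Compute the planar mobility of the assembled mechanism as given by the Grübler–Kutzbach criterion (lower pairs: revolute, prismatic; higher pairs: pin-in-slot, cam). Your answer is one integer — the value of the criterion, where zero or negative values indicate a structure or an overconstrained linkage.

M = 1

ground; <1,0,0>
#1 <2,0,0>
PS:0↔1 J2 <2,0,1>
#2 <3,0,1>
#3 <4,0,1>
PS:2↔1 J2 <4,0,2>
#4 <5,0,2>
PS:4↔2 J2 <5,0,3>
PS:4↔0 J2 <5,0,4>
P:3↔2 J1 <5,1,4>
C:1↔4 J2 <5,1,5>
#5 <6,1,5>
C:2↔5 J2 <6,1,6>
C:4↔5 J2 <6,1,7>
C:5↔0 J2 <6,1,8>
P:4↔3 J1 <6,2,8>
R:3↔5 J1 <6,3,8>
3×5 − 2×3 − 1×8 = 1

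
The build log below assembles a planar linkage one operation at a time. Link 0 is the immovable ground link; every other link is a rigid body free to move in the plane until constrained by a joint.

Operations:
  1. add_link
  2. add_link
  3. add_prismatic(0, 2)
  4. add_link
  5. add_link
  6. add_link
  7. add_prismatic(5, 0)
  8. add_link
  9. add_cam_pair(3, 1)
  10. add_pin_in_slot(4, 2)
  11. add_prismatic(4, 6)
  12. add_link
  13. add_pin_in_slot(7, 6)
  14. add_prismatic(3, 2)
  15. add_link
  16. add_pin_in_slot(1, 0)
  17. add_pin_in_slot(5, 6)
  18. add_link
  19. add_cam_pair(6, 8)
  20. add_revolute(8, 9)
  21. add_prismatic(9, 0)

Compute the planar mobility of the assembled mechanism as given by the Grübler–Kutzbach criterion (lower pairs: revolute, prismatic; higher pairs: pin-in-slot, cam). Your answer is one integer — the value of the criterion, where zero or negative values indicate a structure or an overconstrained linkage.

(L,J1,J2)=(1,0,0); link0 fixed
link1: (2,0,0)
link2: (3,0,0)
P 0-2 [J1]: (3,1,0)
link3: (4,1,0)
link4: (5,1,0)
link5: (6,1,0)
P 5-0 [J1]: (6,2,0)
link6: (7,2,0)
C 3-1 [J2]: (7,2,1)
PS 4-2 [J2]: (7,2,2)
P 4-6 [J1]: (7,3,2)
link7: (8,3,2)
PS 7-6 [J2]: (8,3,3)
P 3-2 [J1]: (8,4,3)
link8: (9,4,3)
PS 1-0 [J2]: (9,4,4)
PS 5-6 [J2]: (9,4,5)
link9: (10,4,5)
C 6-8 [J2]: (10,4,6)
R 8-9 [J1]: (10,5,6)
P 9-0 [J1]: (10,6,6)
Grübler: 3·9 − 2·6 − 6 = 9

M = 9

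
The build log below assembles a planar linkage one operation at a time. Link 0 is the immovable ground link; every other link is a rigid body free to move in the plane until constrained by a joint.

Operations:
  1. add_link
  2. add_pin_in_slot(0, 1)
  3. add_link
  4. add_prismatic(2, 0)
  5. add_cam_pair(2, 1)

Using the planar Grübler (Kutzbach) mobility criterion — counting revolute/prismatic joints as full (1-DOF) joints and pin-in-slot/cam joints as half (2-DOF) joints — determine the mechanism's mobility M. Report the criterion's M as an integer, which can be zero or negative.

M = 2

L=1 J1=0 J2=0
add link → L=2 J1=0 J2=0
PS@0,1 dof=2 J2 → L=2 J1=0 J2=1
add link → L=3 J1=0 J2=1
P@2,0 dof=1 J1 → L=3 J1=1 J2=1
C@2,1 dof=2 J2 → L=3 J1=1 J2=2
M=3(L−1)−2J1−J2=3·2−2·1−2=2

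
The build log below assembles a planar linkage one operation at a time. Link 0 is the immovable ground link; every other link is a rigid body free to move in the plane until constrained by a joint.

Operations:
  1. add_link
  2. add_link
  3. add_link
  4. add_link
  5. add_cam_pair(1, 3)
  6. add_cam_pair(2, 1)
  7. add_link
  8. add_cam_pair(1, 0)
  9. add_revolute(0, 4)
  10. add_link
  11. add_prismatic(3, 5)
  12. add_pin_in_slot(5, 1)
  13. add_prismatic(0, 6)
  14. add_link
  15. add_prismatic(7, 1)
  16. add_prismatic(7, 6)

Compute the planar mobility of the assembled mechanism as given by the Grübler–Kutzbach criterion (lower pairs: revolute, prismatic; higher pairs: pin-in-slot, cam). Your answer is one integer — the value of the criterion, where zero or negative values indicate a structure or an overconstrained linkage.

M = 7

link 0 = ground. State L|J1|J2 = 1|0|0
+link1  2|0|0
+link2  3|0|0
+link3  4|0|0
+link4  5|0|0
C(1,3) f=2→J2  5|0|1
C(2,1) f=2→J2  5|0|2
+link5  6|0|2
C(1,0) f=2→J2  6|0|3
R(0,4) f=1→J1  6|1|3
+link6  7|1|3
P(3,5) f=1→J1  7|2|3
PS(5,1) f=2→J2  7|2|4
P(0,6) f=1→J1  7|3|4
+link7  8|3|4
P(7,1) f=1→J1  8|4|4
P(7,6) f=1→J1  8|5|4
M = 3(8−1)−2·5−4 = 21−10−4 = 7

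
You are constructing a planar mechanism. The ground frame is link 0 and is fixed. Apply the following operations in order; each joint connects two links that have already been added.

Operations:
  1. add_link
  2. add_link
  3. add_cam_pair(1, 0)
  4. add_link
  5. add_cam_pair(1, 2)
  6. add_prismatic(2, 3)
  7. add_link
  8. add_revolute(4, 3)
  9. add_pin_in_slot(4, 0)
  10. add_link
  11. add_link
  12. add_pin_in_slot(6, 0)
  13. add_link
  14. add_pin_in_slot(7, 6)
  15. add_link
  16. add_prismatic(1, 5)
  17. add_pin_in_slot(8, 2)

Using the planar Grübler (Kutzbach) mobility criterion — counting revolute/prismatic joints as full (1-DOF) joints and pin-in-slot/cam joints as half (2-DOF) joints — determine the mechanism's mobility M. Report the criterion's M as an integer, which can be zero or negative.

M = 12

(L,J1,J2)=(1,0,0); link0 fixed
link1: (2,0,0)
link2: (3,0,0)
C 1-0 [J2]: (3,0,1)
link3: (4,0,1)
C 1-2 [J2]: (4,0,2)
P 2-3 [J1]: (4,1,2)
link4: (5,1,2)
R 4-3 [J1]: (5,2,2)
PS 4-0 [J2]: (5,2,3)
link5: (6,2,3)
link6: (7,2,3)
PS 6-0 [J2]: (7,2,4)
link7: (8,2,4)
PS 7-6 [J2]: (8,2,5)
link8: (9,2,5)
P 1-5 [J1]: (9,3,5)
PS 8-2 [J2]: (9,3,6)
Grübler: 3·8 − 2·3 − 6 = 12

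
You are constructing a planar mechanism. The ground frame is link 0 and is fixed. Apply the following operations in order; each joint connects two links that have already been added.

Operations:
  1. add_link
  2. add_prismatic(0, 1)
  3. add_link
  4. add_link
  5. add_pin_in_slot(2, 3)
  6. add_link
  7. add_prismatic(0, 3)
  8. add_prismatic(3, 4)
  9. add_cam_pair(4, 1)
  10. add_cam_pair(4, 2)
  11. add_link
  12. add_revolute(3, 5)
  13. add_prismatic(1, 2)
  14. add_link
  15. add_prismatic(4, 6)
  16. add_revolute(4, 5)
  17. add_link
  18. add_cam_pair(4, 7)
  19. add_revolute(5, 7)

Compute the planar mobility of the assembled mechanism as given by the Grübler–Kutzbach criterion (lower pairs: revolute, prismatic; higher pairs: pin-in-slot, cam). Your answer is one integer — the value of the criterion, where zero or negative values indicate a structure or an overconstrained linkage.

M = 1

ground; <1,0,0>
#1 <2,0,0>
P:0↔1 J1 <2,1,0>
#2 <3,1,0>
#3 <4,1,0>
PS:2↔3 J2 <4,1,1>
#4 <5,1,1>
P:0↔3 J1 <5,2,1>
P:3↔4 J1 <5,3,1>
C:4↔1 J2 <5,3,2>
C:4↔2 J2 <5,3,3>
#5 <6,3,3>
R:3↔5 J1 <6,4,3>
P:1↔2 J1 <6,5,3>
#6 <7,5,3>
P:4↔6 J1 <7,6,3>
R:4↔5 J1 <7,7,3>
#7 <8,7,3>
C:4↔7 J2 <8,7,4>
R:5↔7 J1 <8,8,4>
3×7 − 2×8 − 1×4 = 1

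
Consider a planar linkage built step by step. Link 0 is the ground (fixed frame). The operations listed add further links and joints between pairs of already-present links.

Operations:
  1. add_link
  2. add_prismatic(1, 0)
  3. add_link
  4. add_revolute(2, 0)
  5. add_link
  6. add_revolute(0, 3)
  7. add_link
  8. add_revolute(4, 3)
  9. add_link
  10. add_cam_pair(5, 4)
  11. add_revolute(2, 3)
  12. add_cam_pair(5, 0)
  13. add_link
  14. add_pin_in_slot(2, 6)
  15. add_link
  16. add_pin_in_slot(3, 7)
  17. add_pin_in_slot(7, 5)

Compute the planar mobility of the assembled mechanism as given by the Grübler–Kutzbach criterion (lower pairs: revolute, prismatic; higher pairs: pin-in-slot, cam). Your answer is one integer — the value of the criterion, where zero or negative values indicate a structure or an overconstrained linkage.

M = 6

[1;0;0] (link 0 is ground)
L+ [2;0;0]
P(1,0)∈J1 [2;1;0]
L+ [3;1;0]
R(2,0)∈J1 [3;2;0]
L+ [4;2;0]
R(0,3)∈J1 [4;3;0]
L+ [5;3;0]
R(4,3)∈J1 [5;4;0]
L+ [6;4;0]
C(5,4)∈J2 [6;4;1]
R(2,3)∈J1 [6;5;1]
C(5,0)∈J2 [6;5;2]
L+ [7;5;2]
PS(2,6)∈J2 [7;5;3]
L+ [8;5;3]
PS(3,7)∈J2 [8;5;4]
PS(7,5)∈J2 [8;5;5]
mobility = 21 − 10 − 5 = 6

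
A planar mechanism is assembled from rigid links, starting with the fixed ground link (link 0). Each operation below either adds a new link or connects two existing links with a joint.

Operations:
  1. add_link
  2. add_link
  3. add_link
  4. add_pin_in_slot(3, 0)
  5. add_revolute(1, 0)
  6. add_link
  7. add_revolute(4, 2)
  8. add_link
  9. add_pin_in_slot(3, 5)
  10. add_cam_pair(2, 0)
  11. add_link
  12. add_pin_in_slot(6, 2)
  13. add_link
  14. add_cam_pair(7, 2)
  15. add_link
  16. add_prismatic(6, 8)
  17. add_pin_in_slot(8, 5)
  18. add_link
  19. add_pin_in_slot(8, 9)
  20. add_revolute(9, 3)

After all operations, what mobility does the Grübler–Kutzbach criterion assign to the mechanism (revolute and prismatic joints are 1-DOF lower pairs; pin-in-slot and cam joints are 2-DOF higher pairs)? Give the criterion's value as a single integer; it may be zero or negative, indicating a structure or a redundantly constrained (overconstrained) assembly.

M = 12

L=1 J1=0 J2=0
add link → L=2 J1=0 J2=0
add link → L=3 J1=0 J2=0
add link → L=4 J1=0 J2=0
PS@3,0 dof=2 J2 → L=4 J1=0 J2=1
R@1,0 dof=1 J1 → L=4 J1=1 J2=1
add link → L=5 J1=1 J2=1
R@4,2 dof=1 J1 → L=5 J1=2 J2=1
add link → L=6 J1=2 J2=1
PS@3,5 dof=2 J2 → L=6 J1=2 J2=2
C@2,0 dof=2 J2 → L=6 J1=2 J2=3
add link → L=7 J1=2 J2=3
PS@6,2 dof=2 J2 → L=7 J1=2 J2=4
add link → L=8 J1=2 J2=4
C@7,2 dof=2 J2 → L=8 J1=2 J2=5
add link → L=9 J1=2 J2=5
P@6,8 dof=1 J1 → L=9 J1=3 J2=5
PS@8,5 dof=2 J2 → L=9 J1=3 J2=6
add link → L=10 J1=3 J2=6
PS@8,9 dof=2 J2 → L=10 J1=3 J2=7
R@9,3 dof=1 J1 → L=10 J1=4 J2=7
M=3(L−1)−2J1−J2=3·9−2·4−7=12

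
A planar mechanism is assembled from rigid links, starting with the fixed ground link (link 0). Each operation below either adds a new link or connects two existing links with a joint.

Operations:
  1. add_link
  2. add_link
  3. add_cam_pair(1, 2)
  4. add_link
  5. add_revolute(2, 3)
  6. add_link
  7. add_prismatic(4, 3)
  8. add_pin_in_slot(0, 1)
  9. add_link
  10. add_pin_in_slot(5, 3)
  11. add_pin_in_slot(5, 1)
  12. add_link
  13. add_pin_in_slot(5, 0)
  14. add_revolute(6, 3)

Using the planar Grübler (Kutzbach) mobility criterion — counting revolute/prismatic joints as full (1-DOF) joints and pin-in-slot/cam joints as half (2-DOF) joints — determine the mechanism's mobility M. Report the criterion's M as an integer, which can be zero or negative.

L=1 J1=0 J2=0
add link → L=2 J1=0 J2=0
add link → L=3 J1=0 J2=0
C@1,2 dof=2 J2 → L=3 J1=0 J2=1
add link → L=4 J1=0 J2=1
R@2,3 dof=1 J1 → L=4 J1=1 J2=1
add link → L=5 J1=1 J2=1
P@4,3 dof=1 J1 → L=5 J1=2 J2=1
PS@0,1 dof=2 J2 → L=5 J1=2 J2=2
add link → L=6 J1=2 J2=2
PS@5,3 dof=2 J2 → L=6 J1=2 J2=3
PS@5,1 dof=2 J2 → L=6 J1=2 J2=4
add link → L=7 J1=2 J2=4
PS@5,0 dof=2 J2 → L=7 J1=2 J2=5
R@6,3 dof=1 J1 → L=7 J1=3 J2=5
M=3(L−1)−2J1−J2=3·6−2·3−5=7

M = 7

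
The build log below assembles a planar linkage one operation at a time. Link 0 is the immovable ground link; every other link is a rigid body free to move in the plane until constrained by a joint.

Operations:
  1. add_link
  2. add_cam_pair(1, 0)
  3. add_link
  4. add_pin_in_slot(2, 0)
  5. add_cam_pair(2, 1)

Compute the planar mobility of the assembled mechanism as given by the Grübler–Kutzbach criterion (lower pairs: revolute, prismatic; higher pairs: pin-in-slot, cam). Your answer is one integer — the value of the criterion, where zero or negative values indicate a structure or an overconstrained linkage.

M = 3

L=1 J1=0 J2=0
add link → L=2 J1=0 J2=0
C@1,0 dof=2 J2 → L=2 J1=0 J2=1
add link → L=3 J1=0 J2=1
PS@2,0 dof=2 J2 → L=3 J1=0 J2=2
C@2,1 dof=2 J2 → L=3 J1=0 J2=3
M=3(L−1)−2J1−J2=3·2−2·0−3=3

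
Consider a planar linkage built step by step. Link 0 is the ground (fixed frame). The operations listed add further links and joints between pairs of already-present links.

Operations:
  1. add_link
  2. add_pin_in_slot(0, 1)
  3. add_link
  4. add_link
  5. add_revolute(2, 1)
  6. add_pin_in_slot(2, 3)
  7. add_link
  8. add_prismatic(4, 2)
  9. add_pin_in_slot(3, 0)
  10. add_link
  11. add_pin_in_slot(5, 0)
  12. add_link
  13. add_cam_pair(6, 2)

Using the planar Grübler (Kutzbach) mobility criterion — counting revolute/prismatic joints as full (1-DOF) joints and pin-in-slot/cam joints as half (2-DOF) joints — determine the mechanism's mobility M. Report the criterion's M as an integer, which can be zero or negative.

M = 9

(L,J1,J2)=(1,0,0); link0 fixed
link1: (2,0,0)
PS 0-1 [J2]: (2,0,1)
link2: (3,0,1)
link3: (4,0,1)
R 2-1 [J1]: (4,1,1)
PS 2-3 [J2]: (4,1,2)
link4: (5,1,2)
P 4-2 [J1]: (5,2,2)
PS 3-0 [J2]: (5,2,3)
link5: (6,2,3)
PS 5-0 [J2]: (6,2,4)
link6: (7,2,4)
C 6-2 [J2]: (7,2,5)
Grübler: 3·6 − 2·2 − 5 = 9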